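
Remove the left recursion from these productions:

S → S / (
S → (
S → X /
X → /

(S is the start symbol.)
S is directly left-recursive. The standard transformation for
  A → A α₁ | ... | A α_m | β₁ | ... | β_n
is
  A  → β₁ A' | ... | β_n A'
  A' → α₁ A' | ... | α_m A' | ε

S → ( becomes S → ( S'
S → X / becomes S → X / S'
S → S / ( becomes S' → / ( S'
Add S' → ε

Productions for other non-terminals are unchanged:
  X → /

Resulting grammar:
S → ( S'
S → X / S'
S' → / ( S'
S' → ε
X → /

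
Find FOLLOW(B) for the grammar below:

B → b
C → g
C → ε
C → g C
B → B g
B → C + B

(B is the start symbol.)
To compute FOLLOW(B), find every occurrence of B on a right-hand side N → α B β: add FIRST(β) \ {ε}, and if β is empty or nullable also add FOLLOW(N). Iterate to a fixed point.

B is the start symbol, so $ ∈ FOLLOW(B).
In B → B g: B is followed by g, add FIRST(g) \ {ε} = { 'g' }
In B → C + B: B is at the end; this adds FOLLOW(B) to itself — nothing new

Taking the union: FOLLOW(B) = { $, 'g' }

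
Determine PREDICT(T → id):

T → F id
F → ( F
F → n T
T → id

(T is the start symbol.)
PREDICT(T → id) = (FIRST(RHS) \ {ε}) ∪ (FOLLOW(T) if ε ∈ FIRST(RHS), i.e. RHS ⇒* ε)
FIRST(id) = { 'id' }
ε ∉ FIRST(id), so FOLLOW(T) is not added.
PREDICT(T → id) = { 'id' }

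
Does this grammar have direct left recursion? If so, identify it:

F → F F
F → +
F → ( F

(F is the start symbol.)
F → F F: LEFT RECURSIVE (starts with F)
F → +: starts with '+'
F → ( F: starts with '('

The grammar has direct left recursion on: F.

Answer: Yes, F is left-recursive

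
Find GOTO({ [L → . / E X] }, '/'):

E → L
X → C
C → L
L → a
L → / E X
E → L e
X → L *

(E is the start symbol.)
GOTO(I, '/') = CLOSURE({ [A → αX.β] : [A → α.Xβ] ∈ I, X = '/' })

Items with dot before '/', with the dot advanced:
  [L → . / E X] → [L → / . E X]
Closure of the advanced items:
  [L → / . E X] has the dot before E: add [E → . L], [E → . L e]
  [E → . L] has the dot before L: add [L → . a], [L → . / E X]

GOTO = { [E → . L e], [E → . L], [L → . / E X], [L → . a], [L → / . E X] }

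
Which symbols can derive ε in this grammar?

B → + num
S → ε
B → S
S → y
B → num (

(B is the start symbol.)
A non-terminal is nullable if it can derive ε (the empty string): either it has an ε-production, or it has a production whose right-hand side consists entirely of nullable non-terminals.

ε-productions: S → ε
So S is immediately nullable.
B → S: every symbol on the right is nullable, so B is nullable too.
Every non-terminal is now nullable.
Nullable = { 'B', 'S' }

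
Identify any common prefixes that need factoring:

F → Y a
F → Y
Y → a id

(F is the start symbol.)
Yes, F has productions with common prefix 'Y'

Left-factoring is needed when two productions for the same non-terminal
share a common prefix on the right-hand side.

Productions for F:
  F → Y a
  F → Y

Found common prefix 'Y' in productions for F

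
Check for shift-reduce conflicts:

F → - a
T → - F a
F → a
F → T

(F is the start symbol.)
A shift-reduce conflict occurs when an LR(0) state has both:
  - a complete (reduce) item [A → α .] (dot at the end), and
  - a shift item [B → β . c γ] (dot before a terminal).

Augment with F' → F and build the canonical LR(0) collection (I0 = CLOSURE({[F' → . F]}), then GOTO on every symbol after a dot until no new states appear). It has 8 states:
  I0: { [F → . - a], [F → . T], [F → . a], [F' → . F], [T → . - F a] }  — shift
  I1: { [F → - . a], [F → . - a], [F → . T], [F → . a], [T → - . F a], [T → . - F a] }  — shift
  I2: { [F' → F .] }  — accept
  I3: { [F → T .] }  — reduce
  I4: { [F → a .] }  — reduce
  I5: { [T → - F . a] }  — shift
  I6: { [F → - a .], [F → a .] }  — 2 reduces
  I7: { [T → - F a .] }  — reduce

No state contains both a complete item and a shift item.

Answer: No shift-reduce conflicts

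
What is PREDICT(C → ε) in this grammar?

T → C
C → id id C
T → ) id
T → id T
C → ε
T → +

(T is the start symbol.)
PREDICT(C → ε) = (FIRST(RHS) \ {ε}) ∪ (FOLLOW(C) if ε ∈ FIRST(RHS), i.e. RHS ⇒* ε)
The right-hand side is ε (FIRST(ε) = { ε }), so the predict set is FOLLOW(C) = { $ }
PREDICT(C → ε) = { $ }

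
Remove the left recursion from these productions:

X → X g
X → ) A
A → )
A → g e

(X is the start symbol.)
X → ) A X'
X' → g X'
X' → ε
A → )
A → g e

X is directly left-recursive. The standard transformation for
  A → A α₁ | ... | A α_m | β₁ | ... | β_n
is
  A  → β₁ A' | ... | β_n A'
  A' → α₁ A' | ... | α_m A' | ε

X → ) A becomes X → ) A X'
X → X g becomes X' → g X'
Add X' → ε

Productions for other non-terminals are unchanged:
  A → )
  A → g e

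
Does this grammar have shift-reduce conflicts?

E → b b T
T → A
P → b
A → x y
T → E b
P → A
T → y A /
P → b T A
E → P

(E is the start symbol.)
Yes — I4: [P → b .] vs [A → . x y]; I10: [P → b .] vs [A → . x y]; I14: [E → b b T .] vs [A → . x y]

Augment with E' → E and build the canonical LR(0) collection (I0 = CLOSURE({[E' → . E]}), then GOTO on every symbol after a dot until no new states appear). It has 17 states:
  I0: { [A → . x y], [E → . P], [E → . b b T], [E' → . E], [P → . A], [P → . b T A], [P → . b] }  — shift
  I1: { [P → A .] }  — reduce
  I2: { [E' → E .] }  — accept
  I3: { [E → P .] }  — reduce
  I4: { [A → . x y], [E → . P], [E → . b b T], [E → b . b T], [P → . A], [P → . b T A], [P → . b], [P → b . T A], [P → b .], [T → . A], [T → . E b], [T → . y A /] }  — shift, reduce
  I5: { [A → x . y] }  — shift
  I6: { [A → x y .] }  — reduce
  I7: { [P → A .], [T → A .] }  — 2 reduces
  I8: { [T → E . b] }  — shift
  I9: { [A → . x y], [P → b T . A] }  — shift
  I10: { [A → . x y], [E → . P], [E → . b b T], [E → b . b T], [E → b b . T], [P → . A], [P → . b T A], [P → . b], [P → b . T A], [P → b .], [T → . A], [T → . E b], [T → . y A /] }  — shift, reduce
  I11: { [A → . x y], [T → y . A /] }  — shift
  I12: { [T → y A . /] }  — shift
  I13: { [T → y A / .] }  — reduce
  I14: { [A → . x y], [E → b b T .], [P → b T . A] }  — shift, reduce
  I15: { [P → b T A .] }  — reduce
  I16: { [T → E b .] }  — reduce

I4 contains reduce item [P → b .] and shift items [A → . x y], [E → . b b T], [E → b . b T], [P → . b], [P → . b T A], [T → . y A /] — shift-reduce conflict.
I10 contains reduce item [P → b .] and shift items [A → . x y], [E → . b b T], [E → b . b T], [P → . b], [P → . b T A], [T → . y A /] — shift-reduce conflict.
I14 contains reduce item [E → b b T .] and shift item [A → . x y] — shift-reduce conflict.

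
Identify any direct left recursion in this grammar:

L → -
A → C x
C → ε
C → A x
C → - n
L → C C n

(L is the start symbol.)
No direct left recursion

L → -: starts with '-'
A → C x: starts with C
C → ε: starts with ε
C → A x: starts with A
C → - n: starts with '-'
L → C C n: starts with C

No direct left recursion found.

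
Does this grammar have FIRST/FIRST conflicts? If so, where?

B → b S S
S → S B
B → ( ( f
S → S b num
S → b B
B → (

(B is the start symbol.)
Yes. B → '(' '(' f / B → '(' on { '(' }; S → S B / S → S b num on { 'b' }; S → S B / S → b B on { 'b' }; S → S b num / S → b B on { 'b' }

FIRST sets of the non-terminals at (or reachable through a nullable prefix from) the front of some alternative:
  FIRST(S) = { 'b' }

Productions for B:
  B → b S S: FIRST = { 'b' }
  B → ( ( f: FIRST = { '(' }
  B → (: FIRST = { '(' }
Productions for S:
  S → S B: FIRST = { 'b' }
  S → S b num: FIRST = { 'b' }
  S → b B: FIRST = { 'b' }

Conflict for B: B → ( ( f and B → (
  Overlap: { '(' }
Conflict for S: S → S B and S → S b num
  Overlap: { 'b' }
Conflict for S: S → S B and S → b B
  Overlap: { 'b' }
Conflict for S: S → S b num and S → b B
  Overlap: { 'b' }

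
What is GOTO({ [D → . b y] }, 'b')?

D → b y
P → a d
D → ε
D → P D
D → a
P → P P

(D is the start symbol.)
GOTO(I, 'b') = CLOSURE({ [A → αX.β] : [A → α.Xβ] ∈ I, X = 'b' })

Items with dot before 'b', with the dot advanced:
  [D → . b y] → [D → b . y]
Closure adds nothing (no advanced item has the dot before a non-terminal).

GOTO = { [D → b . y] }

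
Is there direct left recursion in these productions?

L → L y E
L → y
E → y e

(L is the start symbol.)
Direct left recursion occurs when N → N α for some non-terminal N (the right-hand side begins with the left-hand side itself).

L → L y E: LEFT RECURSIVE (starts with L)
L → y: starts with y
E → y e: starts with y

The grammar has direct left recursion on: L.

Answer: Yes, L is left-recursive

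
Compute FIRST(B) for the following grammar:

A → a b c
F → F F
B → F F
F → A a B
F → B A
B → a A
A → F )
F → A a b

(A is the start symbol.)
To compute FIRST(B), examine every production with B on the left-hand side, reading each right-hand side left to right until a non-nullable symbol is reached.

FIRST sets of the other non-terminals involved (by the same procedure, iterated to a fixed point):
  FIRST(F) = { 'a' }

From B → F F:
  - F is a non-terminal: add FIRST(F) \ {ε} = { 'a' }
    F is not nullable, so stop
From B → a A:
  - a is a terminal: add 'a' and stop

Collecting: FIRST(B) = { 'a' }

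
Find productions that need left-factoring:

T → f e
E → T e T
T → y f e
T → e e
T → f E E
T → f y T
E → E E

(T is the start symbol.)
Left-factoring is needed when two productions for the same non-terminal
share a common prefix on the right-hand side.

Productions for T:
  T → f e
  T → y f e
  T → e e
  T → f E E
  T → f y T
Productions for E:
  E → T e T
  E → E E

Found common prefix 'f' in productions for T

Answer: Yes, T has productions with common prefix 'f'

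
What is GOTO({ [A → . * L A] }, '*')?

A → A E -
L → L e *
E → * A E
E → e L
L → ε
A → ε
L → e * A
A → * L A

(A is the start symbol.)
{ [A → * . L A], [L → . L e *], [L → . e * A], [L → .] }

GOTO(I, '*') = CLOSURE({ [A → αX.β] : [A → α.Xβ] ∈ I, X = '*' })

Items with dot before '*', with the dot advanced:
  [A → . * L A] → [A → * . L A]
Closure of the advanced items:
  [A → * . L A] has the dot before L: add [L → . L e *], [L → .], [L → . e * A]

GOTO = { [A → * . L A], [L → . L e *], [L → . e * A], [L → .] }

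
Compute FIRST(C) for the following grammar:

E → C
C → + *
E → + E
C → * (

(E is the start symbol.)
{ '*', '+' }

To compute FIRST(C), examine every production with C on the left-hand side, reading each right-hand side left to right until a non-nullable symbol is reached.

From C → + *:
  - '+' is a terminal: add '+' and stop
From C → * (:
  - '*' is a terminal: add '*' and stop

Collecting: FIRST(C) = { '*', '+' }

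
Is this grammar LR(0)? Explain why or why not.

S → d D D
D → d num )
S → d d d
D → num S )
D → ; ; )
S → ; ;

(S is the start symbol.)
Augment with S' → S and build the canonical LR(0) collection (I0 = CLOSURE({[S' → . S]}), then GOTO on every symbol after a dot until no new states appear). It has 18 states:
  I0: { [S → . ; ;], [S → . d D D], [S → . d d d], [S' → . S] }  — shift
  I1: { [S → ; . ;] }  — shift
  I2: { [S' → S .] }  — accept
  I3: { [D → . ; ; )], [D → . d num )], [D → . num S )], [S → d . D D], [S → d . d d] }  — shift
  I4: { [D → ; . ; )] }  — shift
  I5: { [D → . ; ; )], [D → . d num )], [D → . num S )], [S → d D . D] }  — shift
  I6: { [D → d . num )], [S → d d . d] }  — shift
  I7: { [D → num . S )], [S → . ; ;], [S → . d D D], [S → . d d d] }  — shift
  I8: { [D → num S . )] }  — shift
  I9: { [D → num S ) .] }  — reduce
  I10: { [S → d d d .] }  — reduce
  I11: { [D → d num . )] }  — shift
  I12: { [D → d num ) .] }  — reduce
  I13: { [S → d D D .] }  — reduce
  I14: { [D → d . num )] }  — shift
  I15: { [D → ; ; . )] }  — shift
  I16: { [D → ; ; ) .] }  — reduce
  I17: { [S → ; ; .] }  — reduce

Every state is either a pure shift/goto state or contains exactly one complete item and nothing to shift — no conflicts. The grammar is LR(0).

Answer: Yes, the grammar is LR(0)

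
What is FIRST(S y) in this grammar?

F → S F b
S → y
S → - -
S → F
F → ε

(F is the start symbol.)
FIRST sets of the non-terminals involved (from the grammar, by fixed-point iteration):
  FIRST(S) = { '-', 'b', 'y', ε }

To compute FIRST(S y), process the symbols left to right:
Symbol S is a non-terminal. Add FIRST(S) \ {ε} = { '-', 'b', 'y' }
S is nullable (ε ∈ FIRST(S)), continue to the next symbol.
Symbol y is a terminal. Add 'y' and stop.
FIRST(S y) = { '-', 'b', 'y' }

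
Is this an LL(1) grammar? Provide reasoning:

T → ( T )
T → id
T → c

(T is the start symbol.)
A grammar is LL(1) if for each non-terminal N with multiple productions, the predict sets of those productions are pairwise disjoint, where PREDICT(N → α) = (FIRST(α) \ {ε}) ∪ (FOLLOW(N) if α ⇒* ε).

For T:
  PREDICT(T → '(' T ')') = { '(' }
  PREDICT(T → id) = { 'id' }
  PREDICT(T → c) = { 'c' }

All predict sets are disjoint. The grammar IS LL(1).

Answer: Yes, the grammar is LL(1).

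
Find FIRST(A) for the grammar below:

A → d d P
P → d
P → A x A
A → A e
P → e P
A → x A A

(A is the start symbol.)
{ 'd', 'x' }

To compute FIRST(A), examine every production with A on the left-hand side, reading each right-hand side left to right until a non-nullable symbol is reached.

From A → d d P:
  - d is a terminal: add 'd' and stop
From A → A e:
  - A is the symbol being defined: contributes nothing new
    A is not nullable, so stop
From A → x A A:
  - x is a terminal: add 'x' and stop

Collecting: FIRST(A) = { 'd', 'x' }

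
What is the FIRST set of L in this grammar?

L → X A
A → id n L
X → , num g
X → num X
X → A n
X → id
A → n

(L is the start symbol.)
{ ',', 'id', 'n', 'num' }

FIRST sets of the other non-terminals involved (by the same procedure, iterated to a fixed point):
  FIRST(X) = { ',', 'id', 'n', 'num' }

From L → X A:
  - X is a non-terminal: add FIRST(X) \ {ε} = { ',', 'id', 'n', 'num' }
    X is not nullable, so stop

Collecting: FIRST(L) = { ',', 'id', 'n', 'num' }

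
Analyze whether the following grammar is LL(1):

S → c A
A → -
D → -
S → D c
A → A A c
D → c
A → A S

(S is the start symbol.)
No. Predict set conflict for S: { 'c' }

A grammar is LL(1) if for each non-terminal N with multiple productions, the predict sets of those productions are pairwise disjoint, where PREDICT(N → α) = (FIRST(α) \ {ε}) ∪ (FOLLOW(N) if α ⇒* ε).

Relevant sets:
  FIRST(D) = { '-', 'c' }
  FIRST(A) = { '-' }

For S:
  PREDICT(S → c A) = { 'c' }
  PREDICT(S → D c) = { '-', 'c' }
For A:
  PREDICT(A → '-') = { '-' }
  PREDICT(A → A A c) = { '-' }
  PREDICT(A → A S) = { '-' }
For D:
  PREDICT(D → '-') = { '-' }
  PREDICT(D → c) = { 'c' }

Conflict found: Predict set conflict for S: { 'c' }
The grammar is NOT LL(1).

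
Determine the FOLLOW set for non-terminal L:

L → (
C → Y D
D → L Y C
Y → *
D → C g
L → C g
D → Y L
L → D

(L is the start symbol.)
{ $, '*', 'g' }

L is the start symbol, so $ ∈ FOLLOW(L).
In D → L Y C: L is followed by Y C, add FIRST(Y C) \ {ε} = { '*' }
In D → Y L: L is at the end, add FOLLOW(D)

The FOLLOW sets referred to above (computed the same way, to a fixed point):
  FOLLOW(D) = { $, '*', 'g' }

Taking the union: FOLLOW(L) = { $, '*', 'g' }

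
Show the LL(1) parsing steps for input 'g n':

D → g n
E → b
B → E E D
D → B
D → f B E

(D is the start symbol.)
LL(1) parsing maintains a stack (initially the start symbol over $) and the input. At each step: if the stack top is a terminal, match it against the current input token; if it is a non-terminal N, replace it with the RHS of M[N, lookahead] (the unique production whose predict set contains the lookahead).

Stack is shown with the top on the left.

Stack  Input  Action
--------------------
D $    g n $  output D → g n
g n $  g n $  match 'g'
n $    n $    match 'n'
$      $      accept

The string is accepted.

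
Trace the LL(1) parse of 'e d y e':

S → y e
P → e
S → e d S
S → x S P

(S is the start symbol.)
LL(1) parsing maintains a stack (initially the start symbol over $) and the input. At each step: if the stack top is a terminal, match it against the current input token; if it is a non-terminal N, replace it with the RHS of M[N, lookahead] (the unique production whose predict set contains the lookahead).

Stack is shown with the top on the left.

Stack    Input      Action
--------------------------
S $      e d y e $  output S → e d S
e d S $  e d y e $  match 'e'
d S $    d y e $    match 'd'
S $      y e $      output S → y e
y e $    y e $      match 'y'
e $      e $        match 'e'
$        $          accept

The string is accepted.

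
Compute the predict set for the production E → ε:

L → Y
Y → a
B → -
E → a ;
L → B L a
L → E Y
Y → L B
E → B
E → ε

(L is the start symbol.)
{ '-', 'a' }

PREDICT(E → ε) = (FIRST(RHS) \ {ε}) ∪ (FOLLOW(E) if ε ∈ FIRST(RHS), i.e. RHS ⇒* ε)
The right-hand side is ε (FIRST(ε) = { ε }), so the predict set is FOLLOW(E) = { '-', 'a' }
PREDICT(E → ε) = { '-', 'a' }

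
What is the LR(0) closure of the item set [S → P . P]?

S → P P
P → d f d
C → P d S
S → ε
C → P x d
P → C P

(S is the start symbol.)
To compute CLOSURE, for each item [A → α.Bβ] where B is a non-terminal, add [B → .γ] for all productions B → γ; repeat for the newly added items until nothing changes.

Start with: [S → P . P]
  [S → P . P] has the dot before P: add [P → . d f d], [P → . C P]
  [P → . C P] has the dot before C: add [C → . P d S], [C → . P x d]
No further items can be added.

CLOSURE = { [C → . P d S], [C → . P x d], [P → . C P], [P → . d f d], [S → P . P] }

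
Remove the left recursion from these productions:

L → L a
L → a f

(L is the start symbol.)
L → a f L'
L' → a L'
L' → ε

L is directly left-recursive. The standard transformation for
  A → A α₁ | ... | A α_m | β₁ | ... | β_n
is
  A  → β₁ A' | ... | β_n A'
  A' → α₁ A' | ... | α_m A' | ε

L → a f becomes L → a f L'
L → L a becomes L' → a L'
Add L' → ε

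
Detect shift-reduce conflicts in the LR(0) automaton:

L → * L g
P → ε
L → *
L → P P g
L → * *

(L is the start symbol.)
Augment with L' → L and build the canonical LR(0) collection (I0 = CLOSURE({[L' → . L]}), then GOTO on every symbol after a dot until no new states appear). It has 9 states:
  I0: { [L → . * *], [L → . * L g], [L → . *], [L → . P P g], [L' → . L], [P → .] }  — shift, reduce
  I1: { [L → * . *], [L → * . L g], [L → * .], [L → . * *], [L → . * L g], [L → . *], [L → . P P g], [P → .] }  — shift, 2 reduces
  I2: { [L' → L .] }  — accept
  I3: { [L → P . P g], [P → .] }  — reduce
  I4: { [L → P P . g] }  — shift
  I5: { [L → P P g .] }  — reduce
  I6: { [L → * * .], [L → * . *], [L → * . L g], [L → * .], [L → . * *], [L → . * L g], [L → . *], [L → . P P g], [P → .] }  — shift, 3 reduces
  I7: { [L → * L . g] }  — shift
  I8: { [L → * L g .] }  — reduce

I0 contains reduce item [P → .] and shift items [L → . *], [L → . * *], [L → . * L g] — shift-reduce conflict.
I1 contains reduce items [L → * .], [P → .] and shift items [L → . *], [L → . * *], [L → * . *], [L → . * L g] — shift-reduce conflict.
I6 contains reduce items [L → * .], [L → * * .], [P → .] and shift items [L → . *], [L → . * *], [L → * . *], [L → . * L g] — shift-reduce conflict.

Answer: Yes — I0: [P → .] vs [L → . *]; I1: [L → * .] vs [L → . *]; I6: [L → * .] vs [L → . *]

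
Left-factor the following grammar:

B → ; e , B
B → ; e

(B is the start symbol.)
B → ; e B'
B' → , B
B' → ε

Left-factoring transforms A → αβ₁ | αβ₂ into A → αA' and A' → β₁ | β₂
(α is the longest common prefix among the alternatives). Repeat until
no nonterminal has two alternatives with a common prefix.

Round 1: B has alternatives sharing prefix '; e'. Introduce B': B → ; e B'
  Add: B' → , B
  Add: B' → ε

No remaining common prefixes — done.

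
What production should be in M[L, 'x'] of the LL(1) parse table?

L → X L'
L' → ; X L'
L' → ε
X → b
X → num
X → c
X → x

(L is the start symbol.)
L → X L'

To find M[L, 'x'], we find productions for L where 'x' is in the predict set (PREDICT(N → α) = (FIRST(α) \ {ε}) ∪ (FOLLOW(N) if α ⇒* ε)).

Relevant sets:
  FIRST(X) = { 'b', 'c', 'num', 'x' }

L → X L': PREDICT = { 'b', 'c', 'num', 'x' }
  'x' is in predict set, so this production goes in M[L, 'x']

M[L, 'x'] = L → X L'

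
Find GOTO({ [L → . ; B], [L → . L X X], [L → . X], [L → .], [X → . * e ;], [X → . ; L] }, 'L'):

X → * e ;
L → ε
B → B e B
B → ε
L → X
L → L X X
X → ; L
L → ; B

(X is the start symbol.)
GOTO(I, 'L') = CLOSURE({ [A → αX.β] : [A → α.Xβ] ∈ I, X = 'L' })

Items with dot before 'L', with the dot advanced:
  [L → . L X X] → [L → L . X X]
Closure of the advanced items:
  [L → L . X X] has the dot before X: add [X → . * e ;], [X → . ; L]

GOTO = { [L → L . X X], [X → . * e ;], [X → . ; L] }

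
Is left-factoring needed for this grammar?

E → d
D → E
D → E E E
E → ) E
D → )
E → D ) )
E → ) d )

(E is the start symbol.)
Yes, E has productions with common prefix ')'; D has productions with common prefix 'E'

Left-factoring is needed when two productions for the same non-terminal
share a common prefix on the right-hand side.

Productions for E:
  E → d
  E → ) E
  E → D ) )
  E → ) d )
Productions for D:
  D → E
  D → E E E
  D → )

Found common prefix ')' in productions for E
Found common prefix 'E' in productions for D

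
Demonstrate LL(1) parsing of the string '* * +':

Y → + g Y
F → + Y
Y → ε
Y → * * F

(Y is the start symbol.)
Stack is shown with the top on the left.

Stack    Input    Action
------------------------
Y $      * * + $  output Y → * * F
* * F $  * * + $  match '*'
* F $    * + $    match '*'
F $      + $      output F → + Y
+ Y $    + $      match '+'
Y $      $        output Y → ε
$        $        accept

The string is accepted.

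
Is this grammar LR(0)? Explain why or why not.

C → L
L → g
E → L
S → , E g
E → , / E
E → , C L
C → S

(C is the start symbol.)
Yes, the grammar is LR(0)

A grammar is LR(0) if no state in the canonical LR(0) collection has:
  - both a shift item (dot before a terminal) and a complete item (shift-reduce conflict), or
  - two or more complete items (reduce-reduce conflict; the accept item [C' → C .] counts as a complete item here).

Augment with C' → C and build the canonical LR(0) collection (I0 = CLOSURE({[C' → . C]}), then GOTO on every symbol after a dot until no new states appear). It has 14 states:
  I0: { [C → . L], [C → . S], [C' → . C], [L → . g], [S → . , E g] }  — shift
  I1: { [E → . , / E], [E → . , C L], [E → . L], [L → . g], [S → , . E g] }  — shift
  I2: { [C' → C .] }  — accept
  I3: { [C → L .] }  — reduce
  I4: { [C → S .] }  — reduce
  I5: { [L → g .] }  — reduce
  I6: { [C → . L], [C → . S], [E → , . / E], [E → , . C L], [L → . g], [S → . , E g] }  — shift
  I7: { [S → , E . g] }  — shift
  I8: { [E → L .] }  — reduce
  I9: { [S → , E g .] }  — reduce
  I10: { [E → , / . E], [E → . , / E], [E → . , C L], [E → . L], [L → . g] }  — shift
  I11: { [E → , C . L], [L → . g] }  — shift
  I12: { [E → , C L .] }  — reduce
  I13: { [E → , / E .] }  — reduce

Every state is either a pure shift/goto state or contains exactly one complete item and nothing to shift — no conflicts. The grammar is LR(0).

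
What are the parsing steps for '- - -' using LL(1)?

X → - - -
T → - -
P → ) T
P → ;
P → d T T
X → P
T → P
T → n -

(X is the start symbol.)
LL(1) parsing maintains a stack (initially the start symbol over $) and the input. At each step: if the stack top is a terminal, match it against the current input token; if it is a non-terminal N, replace it with the RHS of M[N, lookahead] (the unique production whose predict set contains the lookahead).

Stack is shown with the top on the left.

Stack    Input    Action
------------------------
X $      - - - $  output X → - - -
- - - $  - - - $  match '-'
- - $    - - $    match '-'
- $      - $      match '-'
$        $        accept

The string is accepted.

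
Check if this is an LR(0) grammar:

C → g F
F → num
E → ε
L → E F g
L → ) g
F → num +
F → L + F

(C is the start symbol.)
No. Shift-reduce conflict between [E → .] and [F → . num]

A grammar is LR(0) if no state in the canonical LR(0) collection has:
  - both a shift item (dot before a terminal) and a complete item (shift-reduce conflict), or
  - two or more complete items (reduce-reduce conflict; the accept item [C' → C .] counts as a complete item here).

Augment with C' → C and build the canonical LR(0) collection (I0 = CLOSURE({[C' → . C]}), then GOTO on every symbol after a dot until no new states appear). It has 14 states:
  I0: { [C → . g F], [C' → . C] }  — shift
  I1: { [C' → C .] }  — accept
  I2: { [C → g . F], [E → .], [F → . L + F], [F → . num +], [F → . num], [L → . ) g], [L → . E F g] }  — shift, reduce
  I3: { [L → ) . g] }  — shift
  I4: { [E → .], [F → . L + F], [F → . num +], [F → . num], [L → . ) g], [L → . E F g], [L → E . F g] }  — shift, reduce
  I5: { [C → g F .] }  — reduce
  I6: { [F → L . + F] }  — shift
  I7: { [F → num . +], [F → num .] }  — shift, reduce
  I8: { [F → num + .] }  — reduce
  I9: { [E → .], [F → . L + F], [F → . num +], [F → . num], [F → L + . F], [L → . ) g], [L → . E F g] }  — shift, reduce
  I10: { [F → L + F .] }  — reduce
  I11: { [L → E F . g] }  — shift
  I12: { [L → E F g .] }  — reduce
  I13: { [L → ) g .] }  — reduce

Conflict in state I2:
  Shift-reduce conflict between [E → .] and [F → . num]
So the grammar is NOT LR(0).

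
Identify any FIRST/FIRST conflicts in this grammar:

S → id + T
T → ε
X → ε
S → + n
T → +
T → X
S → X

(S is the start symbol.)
FIRST sets of the non-terminals at (or reachable through a nullable prefix from) the front of some alternative:
  FIRST(X) = { ε }

Productions for S:
  S → id + T: FIRST = { 'id' }
  S → + n: FIRST = { '+' }
  S → X: FIRST = { ε }
Productions for T:
  T → ε: FIRST = { ε }
  T → +: FIRST = { '+' }
  T → X: FIRST = { ε }
X has only one production, so no FIRST/FIRST conflict is possible there.

Conflict for T: T → ε and T → X
  Overlap: { ε }

Answer: Yes. T → ε / T → X on { ε }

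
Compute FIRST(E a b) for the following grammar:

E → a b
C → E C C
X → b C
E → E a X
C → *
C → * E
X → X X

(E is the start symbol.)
{ 'a' }

FIRST sets of the non-terminals involved (from the grammar, by fixed-point iteration):
  FIRST(E) = { 'a' }

To compute FIRST(E a b), process the symbols left to right:
Symbol E is a non-terminal. Add FIRST(E) \ {ε} = { 'a' }
E is not nullable (ε ∉ FIRST(E)), so stop here.
FIRST(E a b) = { 'a' }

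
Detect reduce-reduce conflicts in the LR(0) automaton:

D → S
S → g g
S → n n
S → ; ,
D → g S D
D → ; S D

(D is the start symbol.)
Augment with D' → D and build the canonical LR(0) collection (I0 = CLOSURE({[D' → . D]}), then GOTO on every symbol after a dot until no new states appear). It has 16 states:
  I0: { [D → . ; S D], [D → . S], [D → . g S D], [D' → . D], [S → . ; ,], [S → . g g], [S → . n n] }  — shift
  I1: { [D → ; . S D], [S → . ; ,], [S → . g g], [S → . n n], [S → ; . ,] }  — shift
  I2: { [D' → D .] }  — accept
  I3: { [D → S .] }  — reduce
  I4: { [D → g . S D], [S → . ; ,], [S → . g g], [S → . n n], [S → g . g] }  — shift
  I5: { [S → n . n] }  — shift
  I6: { [S → n n .] }  — reduce
  I7: { [S → ; . ,] }  — shift
  I8: { [D → . ; S D], [D → . S], [D → . g S D], [D → g S . D], [S → . ; ,], [S → . g g], [S → . n n] }  — shift
  I9: { [S → g . g], [S → g g .] }  — shift, reduce
  I10: { [S → g g .] }  — reduce
  I11: { [D → g S D .] }  — reduce
  I12: { [S → ; , .] }  — reduce
  I13: { [D → . ; S D], [D → . S], [D → . g S D], [D → ; S . D], [S → . ; ,], [S → . g g], [S → . n n] }  — shift
  I14: { [S → g . g] }  — shift
  I15: { [D → ; S D .] }  — reduce

No state contains more than one complete item.

Answer: No reduce-reduce conflicts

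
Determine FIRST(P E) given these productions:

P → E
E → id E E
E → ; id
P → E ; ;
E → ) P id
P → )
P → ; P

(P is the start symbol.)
FIRST sets of the non-terminals involved (from the grammar, by fixed-point iteration):
  FIRST(P) = { ')', ';', 'id' }

To compute FIRST(P E), process the symbols left to right:
Symbol P is a non-terminal. Add FIRST(P) \ {ε} = { ')', ';', 'id' }
P is not nullable (ε ∉ FIRST(P)), so stop here.
FIRST(P E) = { ')', ';', 'id' }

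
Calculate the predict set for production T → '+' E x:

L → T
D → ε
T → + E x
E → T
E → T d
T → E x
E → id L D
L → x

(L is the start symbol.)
PREDICT(T → '+' E x) = (FIRST(RHS) \ {ε}) ∪ (FOLLOW(T) if ε ∈ FIRST(RHS), i.e. RHS ⇒* ε)
FIRST('+' E x) = { '+' }
ε ∉ FIRST('+' E x), so FOLLOW(T) is not added.
PREDICT(T → '+' E x) = { '+' }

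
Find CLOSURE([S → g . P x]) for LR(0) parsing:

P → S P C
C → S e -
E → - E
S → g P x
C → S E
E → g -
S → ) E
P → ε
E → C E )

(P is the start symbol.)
Start with: [S → g . P x]
  [S → g . P x] has the dot before P: add [P → . S P C], [P → .]
  [P → . S P C] has the dot before S: add [S → . g P x], [S → . ) E]
No further items can be added.

CLOSURE = { [P → . S P C], [P → .], [S → . ) E], [S → . g P x], [S → g . P x] }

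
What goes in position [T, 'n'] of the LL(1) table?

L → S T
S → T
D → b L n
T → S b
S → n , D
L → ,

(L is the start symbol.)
T → S b

To find M[T, 'n'], we find productions for T where 'n' is in the predict set (PREDICT(N → α) = (FIRST(α) \ {ε}) ∪ (FOLLOW(N) if α ⇒* ε)).

Relevant sets:
  FIRST(S) = { 'n' }

T → S b: PREDICT = { 'n' }
  'n' is in predict set, so this production goes in M[T, 'n']

M[T, 'n'] = T → S b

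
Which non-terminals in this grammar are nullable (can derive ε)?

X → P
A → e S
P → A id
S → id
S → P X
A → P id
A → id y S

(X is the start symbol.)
A non-terminal is nullable if it can derive ε (the empty string): either it has an ε-production, or it has a production whose right-hand side consists entirely of nullable non-terminals.

There are no ε-productions, so no non-terminal can derive ε.
No non-terminals are nullable.

Answer: None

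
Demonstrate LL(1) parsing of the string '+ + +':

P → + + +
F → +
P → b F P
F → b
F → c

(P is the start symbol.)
Stack is shown with the top on the left.

Stack    Input    Action
------------------------
P $      + + + $  output P → + + +
+ + + $  + + + $  match '+'
+ + $    + + $    match '+'
+ $      + $      match '+'
$        $        accept

The string is accepted.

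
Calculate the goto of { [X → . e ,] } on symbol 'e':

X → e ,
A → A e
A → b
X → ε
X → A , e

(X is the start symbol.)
{ [X → e . ,] }

GOTO(I, 'e') = CLOSURE({ [A → αX.β] : [A → α.Xβ] ∈ I, X = 'e' })

Items with dot before 'e', with the dot advanced:
  [X → . e ,] → [X → e . ,]
Closure adds nothing (no advanced item has the dot before a non-terminal).

GOTO = { [X → e . ,] }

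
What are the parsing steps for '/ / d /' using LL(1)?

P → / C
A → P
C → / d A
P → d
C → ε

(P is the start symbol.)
Stack is shown with the top on the left.

Stack    Input      Action
--------------------------
P $      / / d / $  output P → / C
/ C $    / / d / $  match '/'
C $      / d / $    output C → / d A
/ d A $  / d / $    match '/'
d A $    d / $      match 'd'
A $      / $        output A → P
P $      / $        output P → / C
/ C $    / $        match '/'
C $      $          output C → ε
$        $          accept

The string is accepted.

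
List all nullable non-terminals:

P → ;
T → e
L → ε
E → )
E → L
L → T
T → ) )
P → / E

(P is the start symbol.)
{ 'E', 'L' }

A non-terminal is nullable if it can derive ε (the empty string): either it has an ε-production, or it has a production whose right-hand side consists entirely of nullable non-terminals.

ε-productions: L → ε
So L is immediately nullable.
E → L: every symbol on the right is nullable, so E is nullable too.
No further non-terminal can be added: every production for the remaining non-terminals contains a terminal or a non-nullable non-terminal.
Nullable = { 'E', 'L' }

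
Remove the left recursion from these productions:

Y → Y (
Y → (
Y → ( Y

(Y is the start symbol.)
Y is directly left-recursive. The standard transformation for
  A → A α₁ | ... | A α_m | β₁ | ... | β_n
is
  A  → β₁ A' | ... | β_n A'
  A' → α₁ A' | ... | α_m A' | ε

Y → ( becomes Y → ( Y'
Y → ( Y becomes Y → ( Y Y'
Y → Y ( becomes Y' → ( Y'
Add Y' → ε

Resulting grammar:
Y → ( Y'
Y → ( Y Y'
Y' → ( Y'
Y' → ε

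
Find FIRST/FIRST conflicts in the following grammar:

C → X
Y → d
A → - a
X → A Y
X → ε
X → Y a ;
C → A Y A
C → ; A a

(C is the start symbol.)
Yes. C → X / C → A Y A on { '-' }

A FIRST/FIRST conflict occurs when two productions N → α and N → β for the same non-terminal have FIRST(α) ∩ FIRST(β) ≠ ∅ (with ε ∈ FIRST of a nullable right-hand side, so two nullable alternatives also conflict).

FIRST sets of the non-terminals at (or reachable through a nullable prefix from) the front of some alternative:
  FIRST(X) = { '-', 'd', ε }
  FIRST(A) = { '-' }
  FIRST(Y) = { 'd' }

Productions for C:
  C → X: FIRST = { '-', 'd', ε }
  C → A Y A: FIRST = { '-' }
  C → ; A a: FIRST = { ';' }
Productions for X:
  X → A Y: FIRST = { '-' }
  X → ε: FIRST = { ε }
  X → Y a ;: FIRST = { 'd' }
Y, A have only one production, so no FIRST/FIRST conflict is possible there.

Conflict for C: C → X and C → A Y A
  Overlap: { '-' }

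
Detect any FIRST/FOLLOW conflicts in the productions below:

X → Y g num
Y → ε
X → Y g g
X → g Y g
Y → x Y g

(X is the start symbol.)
No FIRST/FOLLOW conflicts.

Nullable non-terminals: Y.

Y: nullable alternative(s) Y → ε; FOLLOW(Y) = { 'g' }
  Y → ε: FIRST \ {ε} = { } — this is the only nullable alternative, skip
  Y → x Y g: FIRST \ {ε} = { 'x' } — disjoint from FOLLOW(Y)

X has no nullable alternative, so no FIRST/FOLLOW check is needed there.

No FIRST/FOLLOW conflicts found.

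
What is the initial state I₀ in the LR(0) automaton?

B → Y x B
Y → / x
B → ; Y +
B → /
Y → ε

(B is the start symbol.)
First, augment the grammar with B' → B
I₀ = CLOSURE({ [B' → . B] }):
  [B' → . B] has the dot before B: add [B → . Y x B], [B → . ; Y +], [B → . /]
  [B → . Y x B] has the dot before Y: add [Y → . / x], [Y → .]
No further items can be added.

I₀ = { [B → . /], [B → . ; Y +], [B → . Y x B], [B' → . B], [Y → . / x], [Y → .] }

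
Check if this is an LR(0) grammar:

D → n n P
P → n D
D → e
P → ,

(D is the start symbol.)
A grammar is LR(0) if no state in the canonical LR(0) collection has:
  - both a shift item (dot before a terminal) and a complete item (shift-reduce conflict), or
  - two or more complete items (reduce-reduce conflict; the accept item [D' → D .] counts as a complete item here).

Augment with D' → D and build the canonical LR(0) collection (I0 = CLOSURE({[D' → . D]}), then GOTO on every symbol after a dot until no new states appear). It has 9 states:
  I0: { [D → . e], [D → . n n P], [D' → . D] }  — shift
  I1: { [D' → D .] }  — accept
  I2: { [D → e .] }  — reduce
  I3: { [D → n . n P] }  — shift
  I4: { [D → n n . P], [P → . ,], [P → . n D] }  — shift
  I5: { [P → , .] }  — reduce
  I6: { [D → n n P .] }  — reduce
  I7: { [D → . e], [D → . n n P], [P → n . D] }  — shift
  I8: { [P → n D .] }  — reduce

Every state is either a pure shift/goto state or contains exactly one complete item and nothing to shift — no conflicts. The grammar is LR(0).

Answer: Yes, the grammar is LR(0)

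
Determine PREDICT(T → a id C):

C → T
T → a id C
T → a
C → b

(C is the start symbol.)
PREDICT(T → a id C) = (FIRST(RHS) \ {ε}) ∪ (FOLLOW(T) if ε ∈ FIRST(RHS), i.e. RHS ⇒* ε)
FIRST(a id C) = { 'a' }
ε ∉ FIRST(a id C), so FOLLOW(T) is not added.
PREDICT(T → a id C) = { 'a' }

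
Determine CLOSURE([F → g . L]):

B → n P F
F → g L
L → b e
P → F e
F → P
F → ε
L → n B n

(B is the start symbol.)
{ [F → g . L], [L → . b e], [L → . n B n] }

To compute CLOSURE, for each item [A → α.Bβ] where B is a non-terminal, add [B → .γ] for all productions B → γ; repeat for the newly added items until nothing changes.

Start with: [F → g . L]
  [F → g . L] has the dot before L: add [L → . b e], [L → . n B n]
No further items can be added.

CLOSURE = { [F → g . L], [L → . b e], [L → . n B n] }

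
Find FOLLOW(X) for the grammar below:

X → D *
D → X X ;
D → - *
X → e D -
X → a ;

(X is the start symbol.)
{ $, '-', ';', 'a', 'e' }

To compute FOLLOW(X), find every occurrence of X on a right-hand side N → α X β: add FIRST(β) \ {ε}, and if β is empty or nullable also add FOLLOW(N). Iterate to a fixed point.

X is the start symbol, so $ ∈ FOLLOW(X).
In D → X X ;: X is followed by X ';', add FIRST(X ';') \ {ε} = { '-', 'a', 'e' }
In D → X X ;: X is followed by ';', add FIRST(';') \ {ε} = { ';' }

Taking the union: FOLLOW(X) = { $, '-', ';', 'a', 'e' }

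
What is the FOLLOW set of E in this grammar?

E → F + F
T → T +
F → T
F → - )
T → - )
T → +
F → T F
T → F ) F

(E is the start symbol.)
{ $ }

E is the start symbol, so $ ∈ FOLLOW(E).
E does not occur on any right-hand side.

Taking the union: FOLLOW(E) = { $ }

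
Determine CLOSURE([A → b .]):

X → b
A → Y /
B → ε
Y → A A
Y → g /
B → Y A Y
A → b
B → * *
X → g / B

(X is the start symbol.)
{ [A → b .] }

To compute CLOSURE, for each item [A → α.Bβ] where B is a non-terminal, add [B → .γ] for all productions B → γ; repeat for the newly added items until nothing changes.

Start with: [A → b .]
The dot is at the end, so nothing is added.

CLOSURE = { [A → b .] }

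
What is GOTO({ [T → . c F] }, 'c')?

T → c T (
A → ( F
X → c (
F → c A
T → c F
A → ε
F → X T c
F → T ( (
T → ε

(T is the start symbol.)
GOTO(I, 'c') = CLOSURE({ [A → αX.β] : [A → α.Xβ] ∈ I, X = 'c' })

Items with dot before 'c', with the dot advanced:
  [T → . c F] → [T → c . F]
Closure of the advanced items:
  [T → c . F] has the dot before F: add [F → . c A], [F → . X T c], [F → . T ( (]
  [F → . X T c] has the dot before X: add [X → . c (]
  [F → . T ( (] has the dot before T: add [T → . c T (], [T → . c F], [T → .]

GOTO = { [F → . T ( (], [F → . X T c], [F → . c A], [T → . c F], [T → . c T (], [T → .], [T → c . F], [X → . c (] }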